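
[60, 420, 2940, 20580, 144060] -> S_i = 60*7^i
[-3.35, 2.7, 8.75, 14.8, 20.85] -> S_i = -3.35 + 6.05*i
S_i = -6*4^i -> [-6, -24, -96, -384, -1536]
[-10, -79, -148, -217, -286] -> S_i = -10 + -69*i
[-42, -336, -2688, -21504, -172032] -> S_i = -42*8^i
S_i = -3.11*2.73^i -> [-3.11, -8.49, -23.18, -63.28, -172.75]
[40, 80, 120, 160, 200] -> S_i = 40 + 40*i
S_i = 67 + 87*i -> [67, 154, 241, 328, 415]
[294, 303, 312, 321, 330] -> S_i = 294 + 9*i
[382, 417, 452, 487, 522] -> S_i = 382 + 35*i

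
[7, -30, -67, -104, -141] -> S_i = 7 + -37*i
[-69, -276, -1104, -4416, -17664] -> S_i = -69*4^i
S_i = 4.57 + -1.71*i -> [4.57, 2.86, 1.15, -0.56, -2.27]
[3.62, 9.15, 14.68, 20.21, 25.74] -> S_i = 3.62 + 5.53*i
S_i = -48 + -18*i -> [-48, -66, -84, -102, -120]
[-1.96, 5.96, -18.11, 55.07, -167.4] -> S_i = -1.96*(-3.04)^i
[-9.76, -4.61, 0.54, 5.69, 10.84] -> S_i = -9.76 + 5.15*i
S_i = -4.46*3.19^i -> [-4.46, -14.23, -45.39, -144.78, -461.85]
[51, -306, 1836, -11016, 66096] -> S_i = 51*-6^i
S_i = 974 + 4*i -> [974, 978, 982, 986, 990]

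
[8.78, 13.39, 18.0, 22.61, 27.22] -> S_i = 8.78 + 4.61*i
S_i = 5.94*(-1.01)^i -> [5.94, -6.0, 6.06, -6.12, 6.18]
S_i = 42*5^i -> [42, 210, 1050, 5250, 26250]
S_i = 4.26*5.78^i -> [4.26, 24.62, 142.32, 822.61, 4754.68]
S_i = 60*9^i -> [60, 540, 4860, 43740, 393660]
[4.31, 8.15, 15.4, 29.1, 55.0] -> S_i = 4.31*1.89^i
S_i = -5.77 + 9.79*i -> [-5.77, 4.02, 13.81, 23.6, 33.39]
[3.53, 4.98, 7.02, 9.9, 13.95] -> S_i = 3.53*1.41^i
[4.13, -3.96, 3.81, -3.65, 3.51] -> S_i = 4.13*(-0.96)^i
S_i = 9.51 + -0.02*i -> [9.51, 9.49, 9.47, 9.45, 9.43]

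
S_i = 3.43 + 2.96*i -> [3.43, 6.39, 9.35, 12.31, 15.27]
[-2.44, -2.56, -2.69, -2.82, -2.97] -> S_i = -2.44*1.05^i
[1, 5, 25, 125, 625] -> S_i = 1*5^i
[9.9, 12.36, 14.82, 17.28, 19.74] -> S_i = 9.90 + 2.46*i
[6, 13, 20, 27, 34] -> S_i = 6 + 7*i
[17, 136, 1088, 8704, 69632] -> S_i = 17*8^i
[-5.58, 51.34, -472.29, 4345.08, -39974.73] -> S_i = -5.58*(-9.20)^i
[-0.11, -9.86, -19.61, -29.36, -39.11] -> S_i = -0.11 + -9.75*i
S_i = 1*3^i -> [1, 3, 9, 27, 81]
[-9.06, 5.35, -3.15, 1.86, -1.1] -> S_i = -9.06*(-0.59)^i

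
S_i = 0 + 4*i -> [0, 4, 8, 12, 16]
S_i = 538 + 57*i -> [538, 595, 652, 709, 766]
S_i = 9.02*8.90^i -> [9.02, 80.28, 714.47, 6358.82, 56593.5]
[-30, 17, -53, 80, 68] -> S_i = Random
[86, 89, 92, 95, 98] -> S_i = 86 + 3*i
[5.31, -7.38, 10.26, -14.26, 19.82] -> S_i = 5.31*(-1.39)^i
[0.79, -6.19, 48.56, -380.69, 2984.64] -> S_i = 0.79*(-7.84)^i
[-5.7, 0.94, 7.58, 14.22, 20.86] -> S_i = -5.70 + 6.64*i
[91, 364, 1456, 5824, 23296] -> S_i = 91*4^i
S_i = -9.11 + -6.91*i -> [-9.11, -16.02, -22.93, -29.84, -36.75]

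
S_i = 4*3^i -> [4, 12, 36, 108, 324]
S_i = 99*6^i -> [99, 594, 3564, 21384, 128304]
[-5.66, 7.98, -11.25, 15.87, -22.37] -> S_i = -5.66*(-1.41)^i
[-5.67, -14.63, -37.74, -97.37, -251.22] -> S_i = -5.67*2.58^i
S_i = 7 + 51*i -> [7, 58, 109, 160, 211]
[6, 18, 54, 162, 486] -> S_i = 6*3^i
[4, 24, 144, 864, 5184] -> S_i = 4*6^i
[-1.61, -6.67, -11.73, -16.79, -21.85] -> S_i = -1.61 + -5.06*i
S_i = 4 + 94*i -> [4, 98, 192, 286, 380]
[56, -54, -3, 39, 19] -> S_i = Random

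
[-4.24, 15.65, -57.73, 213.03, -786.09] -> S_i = -4.24*(-3.69)^i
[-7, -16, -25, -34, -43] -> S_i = -7 + -9*i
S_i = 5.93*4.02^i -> [5.93, 23.84, 95.83, 385.24, 1548.67]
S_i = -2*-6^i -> [-2, 12, -72, 432, -2592]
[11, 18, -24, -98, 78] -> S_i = Random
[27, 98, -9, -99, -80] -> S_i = Random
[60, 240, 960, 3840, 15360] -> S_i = 60*4^i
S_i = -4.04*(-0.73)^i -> [-4.04, 2.95, -2.15, 1.57, -1.15]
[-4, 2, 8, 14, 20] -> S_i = -4 + 6*i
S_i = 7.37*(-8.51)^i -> [7.37, -62.72, 533.74, -4542.09, 38653.22]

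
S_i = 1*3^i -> [1, 3, 9, 27, 81]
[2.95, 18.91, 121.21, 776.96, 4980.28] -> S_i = 2.95*6.41^i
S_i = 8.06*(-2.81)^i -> [8.06, -22.65, 63.64, -178.84, 502.53]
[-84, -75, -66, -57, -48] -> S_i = -84 + 9*i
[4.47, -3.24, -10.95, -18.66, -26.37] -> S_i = 4.47 + -7.71*i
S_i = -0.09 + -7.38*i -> [-0.09, -7.47, -14.85, -22.23, -29.61]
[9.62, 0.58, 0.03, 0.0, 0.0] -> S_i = 9.62*0.06^i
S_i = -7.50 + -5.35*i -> [-7.5, -12.85, -18.2, -23.55, -28.9]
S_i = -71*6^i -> [-71, -426, -2556, -15336, -92016]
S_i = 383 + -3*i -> [383, 380, 377, 374, 371]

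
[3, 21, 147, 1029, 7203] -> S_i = 3*7^i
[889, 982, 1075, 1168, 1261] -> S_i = 889 + 93*i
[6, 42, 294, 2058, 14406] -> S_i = 6*7^i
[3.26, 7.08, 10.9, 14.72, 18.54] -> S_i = 3.26 + 3.82*i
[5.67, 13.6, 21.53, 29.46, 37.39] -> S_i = 5.67 + 7.93*i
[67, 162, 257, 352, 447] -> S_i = 67 + 95*i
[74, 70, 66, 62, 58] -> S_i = 74 + -4*i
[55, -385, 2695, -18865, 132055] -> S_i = 55*-7^i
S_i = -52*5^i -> [-52, -260, -1300, -6500, -32500]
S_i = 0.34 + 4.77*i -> [0.34, 5.11, 9.88, 14.65, 19.42]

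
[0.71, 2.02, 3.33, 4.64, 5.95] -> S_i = 0.71 + 1.31*i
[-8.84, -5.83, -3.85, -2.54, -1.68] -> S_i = -8.84*0.66^i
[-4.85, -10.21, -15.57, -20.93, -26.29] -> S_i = -4.85 + -5.36*i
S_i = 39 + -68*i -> [39, -29, -97, -165, -233]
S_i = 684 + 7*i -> [684, 691, 698, 705, 712]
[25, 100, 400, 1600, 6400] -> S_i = 25*4^i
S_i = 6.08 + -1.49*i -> [6.08, 4.59, 3.1, 1.61, 0.12]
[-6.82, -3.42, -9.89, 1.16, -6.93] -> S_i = Random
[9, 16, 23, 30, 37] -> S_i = 9 + 7*i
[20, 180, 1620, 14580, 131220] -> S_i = 20*9^i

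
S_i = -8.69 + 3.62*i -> [-8.69, -5.07, -1.45, 2.17, 5.79]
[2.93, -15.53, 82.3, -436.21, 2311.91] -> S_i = 2.93*(-5.30)^i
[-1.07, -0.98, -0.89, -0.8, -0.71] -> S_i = -1.07 + 0.09*i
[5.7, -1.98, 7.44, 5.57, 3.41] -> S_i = Random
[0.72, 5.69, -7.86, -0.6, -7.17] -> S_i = Random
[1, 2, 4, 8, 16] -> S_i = 1*2^i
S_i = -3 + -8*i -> [-3, -11, -19, -27, -35]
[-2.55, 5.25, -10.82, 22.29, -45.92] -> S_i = -2.55*(-2.06)^i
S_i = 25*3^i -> [25, 75, 225, 675, 2025]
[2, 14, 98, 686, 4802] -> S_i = 2*7^i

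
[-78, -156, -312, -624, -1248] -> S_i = -78*2^i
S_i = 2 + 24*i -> [2, 26, 50, 74, 98]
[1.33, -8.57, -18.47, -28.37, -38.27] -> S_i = 1.33 + -9.90*i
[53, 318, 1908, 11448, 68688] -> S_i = 53*6^i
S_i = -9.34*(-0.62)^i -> [-9.34, 5.79, -3.59, 2.23, -1.38]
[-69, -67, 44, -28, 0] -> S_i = Random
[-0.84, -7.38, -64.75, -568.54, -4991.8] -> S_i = -0.84*8.78^i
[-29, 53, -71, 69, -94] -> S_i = Random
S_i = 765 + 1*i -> [765, 766, 767, 768, 769]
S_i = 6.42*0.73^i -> [6.42, 4.69, 3.42, 2.5, 1.82]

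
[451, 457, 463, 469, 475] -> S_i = 451 + 6*i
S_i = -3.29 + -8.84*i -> [-3.29, -12.13, -20.97, -29.81, -38.65]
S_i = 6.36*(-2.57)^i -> [6.36, -16.35, 42.01, -107.96, 277.45]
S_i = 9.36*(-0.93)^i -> [9.36, -8.7, 8.1, -7.53, 7.0]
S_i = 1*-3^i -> [1, -3, 9, -27, 81]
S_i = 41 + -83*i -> [41, -42, -125, -208, -291]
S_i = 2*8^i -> [2, 16, 128, 1024, 8192]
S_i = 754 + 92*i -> [754, 846, 938, 1030, 1122]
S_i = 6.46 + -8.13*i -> [6.46, -1.67, -9.8, -17.93, -26.06]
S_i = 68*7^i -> [68, 476, 3332, 23324, 163268]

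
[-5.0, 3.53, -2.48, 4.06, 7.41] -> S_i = Random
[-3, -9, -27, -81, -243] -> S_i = -3*3^i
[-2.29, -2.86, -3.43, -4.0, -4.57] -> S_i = -2.29 + -0.57*i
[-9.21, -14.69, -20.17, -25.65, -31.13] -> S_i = -9.21 + -5.48*i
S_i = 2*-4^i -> [2, -8, 32, -128, 512]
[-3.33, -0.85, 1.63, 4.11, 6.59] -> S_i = -3.33 + 2.48*i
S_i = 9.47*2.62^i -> [9.47, 24.81, 65.01, 170.32, 446.23]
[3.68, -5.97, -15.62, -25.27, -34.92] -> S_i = 3.68 + -9.65*i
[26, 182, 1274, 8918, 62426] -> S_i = 26*7^i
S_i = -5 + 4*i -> [-5, -1, 3, 7, 11]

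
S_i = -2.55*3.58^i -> [-2.55, -9.13, -32.68, -117.0, -418.86]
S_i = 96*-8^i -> [96, -768, 6144, -49152, 393216]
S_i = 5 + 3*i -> [5, 8, 11, 14, 17]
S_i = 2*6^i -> [2, 12, 72, 432, 2592]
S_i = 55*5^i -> [55, 275, 1375, 6875, 34375]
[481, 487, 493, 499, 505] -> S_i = 481 + 6*i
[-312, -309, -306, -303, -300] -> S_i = -312 + 3*i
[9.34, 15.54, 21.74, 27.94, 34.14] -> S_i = 9.34 + 6.20*i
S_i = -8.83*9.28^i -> [-8.83, -81.94, -760.43, -7056.75, -65486.62]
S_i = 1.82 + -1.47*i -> [1.82, 0.35, -1.12, -2.59, -4.06]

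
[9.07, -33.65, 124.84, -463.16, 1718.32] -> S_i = 9.07*(-3.71)^i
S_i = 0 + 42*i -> [0, 42, 84, 126, 168]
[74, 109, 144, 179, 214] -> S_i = 74 + 35*i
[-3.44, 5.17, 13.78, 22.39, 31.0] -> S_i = -3.44 + 8.61*i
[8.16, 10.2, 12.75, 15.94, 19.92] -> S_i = 8.16*1.25^i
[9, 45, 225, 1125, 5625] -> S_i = 9*5^i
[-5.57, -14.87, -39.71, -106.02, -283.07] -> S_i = -5.57*2.67^i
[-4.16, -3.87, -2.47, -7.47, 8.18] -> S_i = Random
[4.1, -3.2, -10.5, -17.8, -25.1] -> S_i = 4.10 + -7.30*i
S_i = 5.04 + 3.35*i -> [5.04, 8.39, 11.74, 15.09, 18.44]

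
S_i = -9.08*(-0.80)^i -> [-9.08, 7.26, -5.81, 4.65, -3.72]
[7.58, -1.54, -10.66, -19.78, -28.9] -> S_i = 7.58 + -9.12*i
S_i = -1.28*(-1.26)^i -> [-1.28, 1.61, -2.03, 2.56, -3.23]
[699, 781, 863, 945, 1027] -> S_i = 699 + 82*i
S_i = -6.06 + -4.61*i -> [-6.06, -10.67, -15.28, -19.89, -24.5]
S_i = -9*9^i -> [-9, -81, -729, -6561, -59049]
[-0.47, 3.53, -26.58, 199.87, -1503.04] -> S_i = -0.47*(-7.52)^i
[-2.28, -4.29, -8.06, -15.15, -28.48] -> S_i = -2.28*1.88^i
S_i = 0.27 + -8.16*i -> [0.27, -7.89, -16.05, -24.21, -32.37]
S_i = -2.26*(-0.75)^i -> [-2.26, 1.69, -1.27, 0.95, -0.72]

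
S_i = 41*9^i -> [41, 369, 3321, 29889, 269001]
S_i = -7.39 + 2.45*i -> [-7.39, -4.94, -2.49, -0.04, 2.41]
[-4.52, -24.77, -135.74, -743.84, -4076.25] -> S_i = -4.52*5.48^i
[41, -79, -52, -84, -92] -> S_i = Random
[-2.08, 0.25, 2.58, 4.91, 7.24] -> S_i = -2.08 + 2.33*i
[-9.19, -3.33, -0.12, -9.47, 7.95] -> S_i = Random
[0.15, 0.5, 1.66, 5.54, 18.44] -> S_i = 0.15*3.33^i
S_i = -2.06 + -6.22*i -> [-2.06, -8.28, -14.5, -20.72, -26.94]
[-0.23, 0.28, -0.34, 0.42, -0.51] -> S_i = -0.23*(-1.22)^i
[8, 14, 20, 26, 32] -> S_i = 8 + 6*i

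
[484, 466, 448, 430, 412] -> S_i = 484 + -18*i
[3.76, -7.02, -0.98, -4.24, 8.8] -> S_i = Random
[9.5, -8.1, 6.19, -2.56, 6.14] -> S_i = Random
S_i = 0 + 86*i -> [0, 86, 172, 258, 344]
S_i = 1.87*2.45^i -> [1.87, 4.58, 11.22, 27.5, 67.38]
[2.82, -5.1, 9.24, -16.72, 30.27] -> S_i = 2.82*(-1.81)^i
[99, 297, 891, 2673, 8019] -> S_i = 99*3^i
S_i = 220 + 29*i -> [220, 249, 278, 307, 336]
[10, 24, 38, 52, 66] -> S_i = 10 + 14*i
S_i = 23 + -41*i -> [23, -18, -59, -100, -141]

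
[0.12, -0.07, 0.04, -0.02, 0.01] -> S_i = 0.12*(-0.56)^i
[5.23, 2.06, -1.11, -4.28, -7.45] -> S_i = 5.23 + -3.17*i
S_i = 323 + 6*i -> [323, 329, 335, 341, 347]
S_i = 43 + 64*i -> [43, 107, 171, 235, 299]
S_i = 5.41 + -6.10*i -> [5.41, -0.69, -6.79, -12.89, -18.99]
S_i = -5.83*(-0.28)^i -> [-5.83, 1.63, -0.46, 0.13, -0.04]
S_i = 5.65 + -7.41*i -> [5.65, -1.76, -9.17, -16.58, -23.99]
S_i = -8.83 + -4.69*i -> [-8.83, -13.52, -18.21, -22.9, -27.59]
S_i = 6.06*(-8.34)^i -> [6.06, -50.54, 421.51, -3515.37, 29318.17]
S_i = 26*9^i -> [26, 234, 2106, 18954, 170586]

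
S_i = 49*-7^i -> [49, -343, 2401, -16807, 117649]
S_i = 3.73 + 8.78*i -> [3.73, 12.51, 21.29, 30.07, 38.85]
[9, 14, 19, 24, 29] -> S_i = 9 + 5*i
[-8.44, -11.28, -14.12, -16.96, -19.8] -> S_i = -8.44 + -2.84*i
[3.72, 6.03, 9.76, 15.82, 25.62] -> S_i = 3.72*1.62^i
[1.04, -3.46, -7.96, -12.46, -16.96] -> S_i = 1.04 + -4.50*i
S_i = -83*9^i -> [-83, -747, -6723, -60507, -544563]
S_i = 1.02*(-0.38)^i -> [1.02, -0.39, 0.15, -0.06, 0.02]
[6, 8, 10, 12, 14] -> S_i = 6 + 2*i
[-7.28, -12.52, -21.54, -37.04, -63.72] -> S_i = -7.28*1.72^i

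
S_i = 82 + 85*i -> [82, 167, 252, 337, 422]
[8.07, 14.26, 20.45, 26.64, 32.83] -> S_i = 8.07 + 6.19*i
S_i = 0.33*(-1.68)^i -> [0.33, -0.55, 0.93, -1.56, 2.63]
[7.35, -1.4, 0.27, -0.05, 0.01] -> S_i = 7.35*(-0.19)^i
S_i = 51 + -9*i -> [51, 42, 33, 24, 15]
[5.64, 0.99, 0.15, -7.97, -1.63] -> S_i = Random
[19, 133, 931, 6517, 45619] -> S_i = 19*7^i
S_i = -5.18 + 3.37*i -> [-5.18, -1.81, 1.56, 4.93, 8.3]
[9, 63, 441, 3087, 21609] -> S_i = 9*7^i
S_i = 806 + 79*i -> [806, 885, 964, 1043, 1122]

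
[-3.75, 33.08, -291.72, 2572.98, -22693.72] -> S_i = -3.75*(-8.82)^i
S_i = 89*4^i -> [89, 356, 1424, 5696, 22784]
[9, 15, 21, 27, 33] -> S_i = 9 + 6*i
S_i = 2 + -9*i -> [2, -7, -16, -25, -34]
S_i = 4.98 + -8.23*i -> [4.98, -3.25, -11.48, -19.71, -27.94]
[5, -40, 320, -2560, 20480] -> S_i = 5*-8^i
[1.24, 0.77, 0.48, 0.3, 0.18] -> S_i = 1.24*0.62^i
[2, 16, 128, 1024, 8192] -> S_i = 2*8^i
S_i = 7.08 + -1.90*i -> [7.08, 5.18, 3.28, 1.38, -0.52]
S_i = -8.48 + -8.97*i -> [-8.48, -17.45, -26.42, -35.39, -44.36]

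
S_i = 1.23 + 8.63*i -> [1.23, 9.86, 18.49, 27.12, 35.75]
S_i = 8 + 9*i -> [8, 17, 26, 35, 44]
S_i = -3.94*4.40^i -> [-3.94, -17.34, -76.28, -335.62, -1476.75]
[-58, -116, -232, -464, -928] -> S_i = -58*2^i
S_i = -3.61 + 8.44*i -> [-3.61, 4.83, 13.27, 21.71, 30.15]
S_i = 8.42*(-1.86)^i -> [8.42, -15.66, 29.13, -54.18, 100.78]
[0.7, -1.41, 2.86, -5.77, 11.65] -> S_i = 0.70*(-2.02)^i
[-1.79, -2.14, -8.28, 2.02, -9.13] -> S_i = Random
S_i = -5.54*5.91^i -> [-5.54, -32.74, -193.5, -1143.59, -6758.65]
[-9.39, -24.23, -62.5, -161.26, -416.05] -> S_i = -9.39*2.58^i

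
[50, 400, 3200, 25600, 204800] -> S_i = 50*8^i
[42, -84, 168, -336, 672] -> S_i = 42*-2^i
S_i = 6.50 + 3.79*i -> [6.5, 10.29, 14.08, 17.87, 21.66]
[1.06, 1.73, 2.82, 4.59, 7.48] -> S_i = 1.06*1.63^i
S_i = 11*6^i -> [11, 66, 396, 2376, 14256]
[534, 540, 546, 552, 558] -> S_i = 534 + 6*i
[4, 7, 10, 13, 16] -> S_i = 4 + 3*i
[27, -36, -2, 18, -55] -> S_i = Random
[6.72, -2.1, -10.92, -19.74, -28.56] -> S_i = 6.72 + -8.82*i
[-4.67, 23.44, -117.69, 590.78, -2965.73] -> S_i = -4.67*(-5.02)^i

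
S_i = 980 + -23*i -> [980, 957, 934, 911, 888]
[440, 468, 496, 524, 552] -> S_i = 440 + 28*i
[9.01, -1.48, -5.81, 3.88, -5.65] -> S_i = Random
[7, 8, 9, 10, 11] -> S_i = 7 + 1*i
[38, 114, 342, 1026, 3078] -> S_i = 38*3^i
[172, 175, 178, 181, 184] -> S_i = 172 + 3*i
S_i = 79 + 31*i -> [79, 110, 141, 172, 203]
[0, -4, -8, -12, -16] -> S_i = 0 + -4*i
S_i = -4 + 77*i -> [-4, 73, 150, 227, 304]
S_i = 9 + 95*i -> [9, 104, 199, 294, 389]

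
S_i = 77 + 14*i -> [77, 91, 105, 119, 133]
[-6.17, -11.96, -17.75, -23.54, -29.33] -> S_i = -6.17 + -5.79*i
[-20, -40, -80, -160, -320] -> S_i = -20*2^i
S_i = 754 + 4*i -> [754, 758, 762, 766, 770]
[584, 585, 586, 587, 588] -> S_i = 584 + 1*i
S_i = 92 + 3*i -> [92, 95, 98, 101, 104]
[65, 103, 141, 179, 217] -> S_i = 65 + 38*i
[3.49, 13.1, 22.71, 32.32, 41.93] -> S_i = 3.49 + 9.61*i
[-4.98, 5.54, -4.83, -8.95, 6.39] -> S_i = Random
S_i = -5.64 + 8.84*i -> [-5.64, 3.2, 12.04, 20.88, 29.72]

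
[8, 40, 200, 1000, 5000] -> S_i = 8*5^i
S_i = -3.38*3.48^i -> [-3.38, -11.76, -40.93, -142.45, -495.72]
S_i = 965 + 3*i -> [965, 968, 971, 974, 977]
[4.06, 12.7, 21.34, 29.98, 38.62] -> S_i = 4.06 + 8.64*i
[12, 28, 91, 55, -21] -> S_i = Random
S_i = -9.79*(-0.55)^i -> [-9.79, 5.38, -2.96, 1.63, -0.9]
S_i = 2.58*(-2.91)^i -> [2.58, -7.51, 21.85, -63.58, 185.01]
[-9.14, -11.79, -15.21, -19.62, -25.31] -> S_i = -9.14*1.29^i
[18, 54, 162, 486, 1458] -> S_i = 18*3^i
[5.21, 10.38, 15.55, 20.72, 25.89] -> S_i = 5.21 + 5.17*i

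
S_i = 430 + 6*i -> [430, 436, 442, 448, 454]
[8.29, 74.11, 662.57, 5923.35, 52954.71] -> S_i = 8.29*8.94^i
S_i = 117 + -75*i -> [117, 42, -33, -108, -183]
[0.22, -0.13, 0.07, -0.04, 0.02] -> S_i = 0.22*(-0.58)^i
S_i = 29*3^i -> [29, 87, 261, 783, 2349]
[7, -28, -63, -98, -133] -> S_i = 7 + -35*i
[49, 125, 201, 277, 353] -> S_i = 49 + 76*i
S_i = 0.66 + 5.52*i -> [0.66, 6.18, 11.7, 17.22, 22.74]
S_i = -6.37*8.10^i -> [-6.37, -51.6, -417.94, -3385.28, -27420.76]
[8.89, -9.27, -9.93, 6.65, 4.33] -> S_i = Random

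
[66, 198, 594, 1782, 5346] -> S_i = 66*3^i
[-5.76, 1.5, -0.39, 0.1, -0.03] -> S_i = -5.76*(-0.26)^i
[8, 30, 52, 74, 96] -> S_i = 8 + 22*i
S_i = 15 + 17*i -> [15, 32, 49, 66, 83]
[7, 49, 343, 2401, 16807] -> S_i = 7*7^i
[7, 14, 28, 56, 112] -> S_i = 7*2^i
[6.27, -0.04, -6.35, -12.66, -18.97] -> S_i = 6.27 + -6.31*i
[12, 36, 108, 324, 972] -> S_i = 12*3^i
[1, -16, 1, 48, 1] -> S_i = Random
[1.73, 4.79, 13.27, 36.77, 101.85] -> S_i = 1.73*2.77^i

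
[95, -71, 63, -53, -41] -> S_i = Random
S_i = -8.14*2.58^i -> [-8.14, -21.0, -54.18, -139.79, -360.66]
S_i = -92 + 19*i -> [-92, -73, -54, -35, -16]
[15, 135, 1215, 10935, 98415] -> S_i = 15*9^i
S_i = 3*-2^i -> [3, -6, 12, -24, 48]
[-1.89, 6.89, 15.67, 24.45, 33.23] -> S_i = -1.89 + 8.78*i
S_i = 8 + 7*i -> [8, 15, 22, 29, 36]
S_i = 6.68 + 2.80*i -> [6.68, 9.48, 12.28, 15.08, 17.88]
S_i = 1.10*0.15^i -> [1.1, 0.16, 0.02, 0.0, 0.0]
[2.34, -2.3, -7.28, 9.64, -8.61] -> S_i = Random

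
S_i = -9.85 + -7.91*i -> [-9.85, -17.76, -25.67, -33.58, -41.49]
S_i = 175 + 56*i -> [175, 231, 287, 343, 399]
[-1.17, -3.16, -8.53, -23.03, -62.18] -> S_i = -1.17*2.70^i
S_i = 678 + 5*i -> [678, 683, 688, 693, 698]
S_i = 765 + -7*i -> [765, 758, 751, 744, 737]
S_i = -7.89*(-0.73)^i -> [-7.89, 5.76, -4.2, 3.07, -2.24]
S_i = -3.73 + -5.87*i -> [-3.73, -9.6, -15.47, -21.34, -27.21]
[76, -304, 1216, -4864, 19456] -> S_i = 76*-4^i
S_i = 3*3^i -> [3, 9, 27, 81, 243]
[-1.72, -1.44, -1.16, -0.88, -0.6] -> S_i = -1.72 + 0.28*i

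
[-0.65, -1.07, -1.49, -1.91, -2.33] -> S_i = -0.65 + -0.42*i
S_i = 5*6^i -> [5, 30, 180, 1080, 6480]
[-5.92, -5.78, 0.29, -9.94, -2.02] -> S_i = Random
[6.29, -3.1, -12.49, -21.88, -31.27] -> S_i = 6.29 + -9.39*i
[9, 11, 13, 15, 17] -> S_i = 9 + 2*i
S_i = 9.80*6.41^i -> [9.8, 62.82, 402.66, 2581.07, 16544.67]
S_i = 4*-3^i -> [4, -12, 36, -108, 324]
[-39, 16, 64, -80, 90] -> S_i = Random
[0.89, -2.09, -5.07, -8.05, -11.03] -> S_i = 0.89 + -2.98*i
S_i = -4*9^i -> [-4, -36, -324, -2916, -26244]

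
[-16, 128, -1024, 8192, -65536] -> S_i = -16*-8^i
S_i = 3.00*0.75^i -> [3.0, 2.25, 1.69, 1.27, 0.95]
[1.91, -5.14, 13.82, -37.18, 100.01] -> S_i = 1.91*(-2.69)^i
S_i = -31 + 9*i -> [-31, -22, -13, -4, 5]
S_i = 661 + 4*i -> [661, 665, 669, 673, 677]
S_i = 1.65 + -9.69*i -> [1.65, -8.04, -17.73, -27.42, -37.11]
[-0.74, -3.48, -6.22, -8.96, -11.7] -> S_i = -0.74 + -2.74*i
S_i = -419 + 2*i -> [-419, -417, -415, -413, -411]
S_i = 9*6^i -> [9, 54, 324, 1944, 11664]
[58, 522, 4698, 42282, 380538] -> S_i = 58*9^i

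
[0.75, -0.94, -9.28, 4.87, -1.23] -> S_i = Random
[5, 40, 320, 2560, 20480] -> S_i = 5*8^i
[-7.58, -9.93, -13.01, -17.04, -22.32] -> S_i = -7.58*1.31^i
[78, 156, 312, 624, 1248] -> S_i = 78*2^i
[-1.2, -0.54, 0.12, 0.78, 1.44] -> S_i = -1.20 + 0.66*i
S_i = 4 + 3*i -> [4, 7, 10, 13, 16]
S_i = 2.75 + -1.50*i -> [2.75, 1.25, -0.25, -1.75, -3.25]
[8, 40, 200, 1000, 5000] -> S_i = 8*5^i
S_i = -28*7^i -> [-28, -196, -1372, -9604, -67228]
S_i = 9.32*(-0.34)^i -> [9.32, -3.17, 1.08, -0.37, 0.12]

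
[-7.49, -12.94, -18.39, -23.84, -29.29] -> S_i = -7.49 + -5.45*i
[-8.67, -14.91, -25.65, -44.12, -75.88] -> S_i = -8.67*1.72^i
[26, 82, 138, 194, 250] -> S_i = 26 + 56*i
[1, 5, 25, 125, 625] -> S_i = 1*5^i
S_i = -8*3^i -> [-8, -24, -72, -216, -648]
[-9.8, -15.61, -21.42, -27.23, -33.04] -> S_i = -9.80 + -5.81*i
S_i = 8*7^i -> [8, 56, 392, 2744, 19208]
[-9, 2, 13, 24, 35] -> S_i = -9 + 11*i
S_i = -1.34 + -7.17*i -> [-1.34, -8.51, -15.68, -22.85, -30.02]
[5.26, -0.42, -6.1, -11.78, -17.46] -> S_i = 5.26 + -5.68*i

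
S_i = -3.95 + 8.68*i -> [-3.95, 4.73, 13.41, 22.09, 30.77]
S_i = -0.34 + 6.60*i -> [-0.34, 6.26, 12.86, 19.46, 26.06]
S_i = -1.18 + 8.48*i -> [-1.18, 7.3, 15.78, 24.26, 32.74]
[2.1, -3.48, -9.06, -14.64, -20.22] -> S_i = 2.10 + -5.58*i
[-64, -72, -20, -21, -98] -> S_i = Random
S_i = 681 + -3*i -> [681, 678, 675, 672, 669]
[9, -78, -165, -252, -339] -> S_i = 9 + -87*i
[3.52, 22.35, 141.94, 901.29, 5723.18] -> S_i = 3.52*6.35^i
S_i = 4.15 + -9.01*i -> [4.15, -4.86, -13.87, -22.88, -31.89]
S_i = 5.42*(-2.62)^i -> [5.42, -14.2, 37.21, -97.48, 255.39]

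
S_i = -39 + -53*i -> [-39, -92, -145, -198, -251]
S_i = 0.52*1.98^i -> [0.52, 1.03, 2.04, 4.04, 7.99]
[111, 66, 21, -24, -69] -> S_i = 111 + -45*i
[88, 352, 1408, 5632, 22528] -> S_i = 88*4^i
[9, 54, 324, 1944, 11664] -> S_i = 9*6^i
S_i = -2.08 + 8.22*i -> [-2.08, 6.14, 14.36, 22.58, 30.8]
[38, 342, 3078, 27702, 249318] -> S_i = 38*9^i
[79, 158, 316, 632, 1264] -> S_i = 79*2^i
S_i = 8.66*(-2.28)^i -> [8.66, -19.74, 45.02, -102.64, 234.02]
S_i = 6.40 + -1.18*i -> [6.4, 5.22, 4.04, 2.86, 1.68]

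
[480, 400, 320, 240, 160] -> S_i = 480 + -80*i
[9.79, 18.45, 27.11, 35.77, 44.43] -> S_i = 9.79 + 8.66*i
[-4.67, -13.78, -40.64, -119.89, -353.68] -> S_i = -4.67*2.95^i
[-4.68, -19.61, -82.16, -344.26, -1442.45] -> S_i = -4.68*4.19^i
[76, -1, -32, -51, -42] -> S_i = Random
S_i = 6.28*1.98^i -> [6.28, 12.43, 24.62, 48.75, 96.52]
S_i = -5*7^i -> [-5, -35, -245, -1715, -12005]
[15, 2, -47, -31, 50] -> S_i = Random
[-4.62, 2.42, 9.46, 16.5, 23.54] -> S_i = -4.62 + 7.04*i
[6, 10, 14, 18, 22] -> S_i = 6 + 4*i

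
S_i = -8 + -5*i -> [-8, -13, -18, -23, -28]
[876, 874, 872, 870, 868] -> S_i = 876 + -2*i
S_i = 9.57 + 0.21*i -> [9.57, 9.78, 9.99, 10.2, 10.41]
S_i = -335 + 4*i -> [-335, -331, -327, -323, -319]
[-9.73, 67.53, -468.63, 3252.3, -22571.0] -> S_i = -9.73*(-6.94)^i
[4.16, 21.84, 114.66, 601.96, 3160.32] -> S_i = 4.16*5.25^i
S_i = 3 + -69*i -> [3, -66, -135, -204, -273]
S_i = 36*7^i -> [36, 252, 1764, 12348, 86436]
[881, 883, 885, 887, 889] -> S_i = 881 + 2*i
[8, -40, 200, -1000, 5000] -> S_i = 8*-5^i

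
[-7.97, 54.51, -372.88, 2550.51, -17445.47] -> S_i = -7.97*(-6.84)^i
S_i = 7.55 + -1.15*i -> [7.55, 6.4, 5.25, 4.1, 2.95]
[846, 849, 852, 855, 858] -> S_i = 846 + 3*i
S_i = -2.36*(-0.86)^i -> [-2.36, 2.03, -1.75, 1.5, -1.29]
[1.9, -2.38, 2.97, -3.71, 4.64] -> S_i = 1.90*(-1.25)^i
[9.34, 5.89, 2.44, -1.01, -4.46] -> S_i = 9.34 + -3.45*i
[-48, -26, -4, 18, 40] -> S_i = -48 + 22*i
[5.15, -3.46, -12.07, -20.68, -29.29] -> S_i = 5.15 + -8.61*i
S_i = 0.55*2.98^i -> [0.55, 1.64, 4.88, 14.55, 43.37]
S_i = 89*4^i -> [89, 356, 1424, 5696, 22784]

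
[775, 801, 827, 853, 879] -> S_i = 775 + 26*i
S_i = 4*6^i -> [4, 24, 144, 864, 5184]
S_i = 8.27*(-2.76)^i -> [8.27, -22.83, 63.0, -173.87, 479.89]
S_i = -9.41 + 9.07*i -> [-9.41, -0.34, 8.73, 17.8, 26.87]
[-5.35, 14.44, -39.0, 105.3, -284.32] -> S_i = -5.35*(-2.70)^i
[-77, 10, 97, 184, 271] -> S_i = -77 + 87*i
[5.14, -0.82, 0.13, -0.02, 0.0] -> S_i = 5.14*(-0.16)^i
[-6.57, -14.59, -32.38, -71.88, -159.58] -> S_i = -6.57*2.22^i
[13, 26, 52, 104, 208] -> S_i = 13*2^i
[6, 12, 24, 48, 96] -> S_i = 6*2^i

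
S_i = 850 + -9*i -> [850, 841, 832, 823, 814]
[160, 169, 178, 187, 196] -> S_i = 160 + 9*i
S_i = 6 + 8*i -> [6, 14, 22, 30, 38]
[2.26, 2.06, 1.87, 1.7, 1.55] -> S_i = 2.26*0.91^i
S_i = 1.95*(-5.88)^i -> [1.95, -11.47, 67.42, -396.43, 2331.01]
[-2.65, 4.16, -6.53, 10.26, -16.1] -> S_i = -2.65*(-1.57)^i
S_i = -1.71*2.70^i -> [-1.71, -4.62, -12.47, -33.66, -90.88]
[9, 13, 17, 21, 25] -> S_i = 9 + 4*i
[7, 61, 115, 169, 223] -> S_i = 7 + 54*i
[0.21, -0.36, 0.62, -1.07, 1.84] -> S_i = 0.21*(-1.72)^i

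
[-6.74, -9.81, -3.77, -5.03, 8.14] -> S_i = Random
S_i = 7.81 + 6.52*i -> [7.81, 14.33, 20.85, 27.37, 33.89]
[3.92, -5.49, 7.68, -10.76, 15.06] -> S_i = 3.92*(-1.40)^i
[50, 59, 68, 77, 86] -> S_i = 50 + 9*i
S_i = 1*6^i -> [1, 6, 36, 216, 1296]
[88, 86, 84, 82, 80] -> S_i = 88 + -2*i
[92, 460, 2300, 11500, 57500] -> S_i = 92*5^i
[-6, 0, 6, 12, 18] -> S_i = -6 + 6*i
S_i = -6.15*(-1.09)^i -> [-6.15, 6.7, -7.31, 7.96, -8.68]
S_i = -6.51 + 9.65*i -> [-6.51, 3.14, 12.79, 22.44, 32.09]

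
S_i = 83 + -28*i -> [83, 55, 27, -1, -29]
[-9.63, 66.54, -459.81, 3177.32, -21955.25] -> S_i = -9.63*(-6.91)^i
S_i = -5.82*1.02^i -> [-5.82, -5.94, -6.06, -6.18, -6.3]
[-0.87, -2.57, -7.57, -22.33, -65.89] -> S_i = -0.87*2.95^i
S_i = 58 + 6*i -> [58, 64, 70, 76, 82]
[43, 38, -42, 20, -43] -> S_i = Random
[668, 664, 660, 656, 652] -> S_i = 668 + -4*i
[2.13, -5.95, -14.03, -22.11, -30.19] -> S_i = 2.13 + -8.08*i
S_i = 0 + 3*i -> [0, 3, 6, 9, 12]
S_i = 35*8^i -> [35, 280, 2240, 17920, 143360]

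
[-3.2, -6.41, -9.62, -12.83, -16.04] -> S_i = -3.20 + -3.21*i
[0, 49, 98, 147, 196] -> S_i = 0 + 49*i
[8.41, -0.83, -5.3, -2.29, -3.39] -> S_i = Random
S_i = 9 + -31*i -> [9, -22, -53, -84, -115]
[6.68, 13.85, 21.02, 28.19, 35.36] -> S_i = 6.68 + 7.17*i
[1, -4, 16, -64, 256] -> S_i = 1*-4^i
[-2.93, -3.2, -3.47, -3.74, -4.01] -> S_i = -2.93 + -0.27*i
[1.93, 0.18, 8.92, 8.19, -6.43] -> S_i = Random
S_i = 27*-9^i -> [27, -243, 2187, -19683, 177147]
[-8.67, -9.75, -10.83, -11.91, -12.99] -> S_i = -8.67 + -1.08*i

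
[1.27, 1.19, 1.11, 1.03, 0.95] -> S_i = 1.27 + -0.08*i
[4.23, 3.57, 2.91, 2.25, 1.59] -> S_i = 4.23 + -0.66*i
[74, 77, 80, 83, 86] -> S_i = 74 + 3*i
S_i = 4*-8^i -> [4, -32, 256, -2048, 16384]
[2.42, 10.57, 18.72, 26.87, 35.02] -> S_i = 2.42 + 8.15*i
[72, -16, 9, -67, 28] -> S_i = Random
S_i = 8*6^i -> [8, 48, 288, 1728, 10368]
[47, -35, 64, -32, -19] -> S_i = Random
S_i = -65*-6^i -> [-65, 390, -2340, 14040, -84240]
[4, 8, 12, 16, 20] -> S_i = 4 + 4*i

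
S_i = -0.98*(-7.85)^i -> [-0.98, 7.69, -60.39, 474.06, -3721.39]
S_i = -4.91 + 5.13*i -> [-4.91, 0.22, 5.35, 10.48, 15.61]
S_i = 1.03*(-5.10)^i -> [1.03, -5.25, 26.79, -136.63, 696.82]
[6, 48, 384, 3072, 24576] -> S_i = 6*8^i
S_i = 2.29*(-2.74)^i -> [2.29, -6.27, 17.19, -47.11, 129.07]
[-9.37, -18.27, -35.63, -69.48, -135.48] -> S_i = -9.37*1.95^i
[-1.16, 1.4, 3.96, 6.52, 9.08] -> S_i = -1.16 + 2.56*i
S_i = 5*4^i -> [5, 20, 80, 320, 1280]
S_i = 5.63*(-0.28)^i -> [5.63, -1.58, 0.44, -0.12, 0.03]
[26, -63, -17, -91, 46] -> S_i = Random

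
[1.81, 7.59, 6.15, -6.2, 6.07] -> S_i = Random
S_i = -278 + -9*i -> [-278, -287, -296, -305, -314]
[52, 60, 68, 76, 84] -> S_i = 52 + 8*i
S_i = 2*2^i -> [2, 4, 8, 16, 32]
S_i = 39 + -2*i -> [39, 37, 35, 33, 31]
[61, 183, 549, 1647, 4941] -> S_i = 61*3^i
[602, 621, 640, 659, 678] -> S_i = 602 + 19*i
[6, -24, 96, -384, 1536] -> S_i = 6*-4^i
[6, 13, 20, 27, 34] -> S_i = 6 + 7*i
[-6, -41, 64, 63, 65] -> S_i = Random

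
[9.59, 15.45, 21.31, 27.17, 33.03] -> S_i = 9.59 + 5.86*i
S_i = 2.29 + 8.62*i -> [2.29, 10.91, 19.53, 28.15, 36.77]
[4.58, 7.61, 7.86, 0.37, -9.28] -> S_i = Random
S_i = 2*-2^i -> [2, -4, 8, -16, 32]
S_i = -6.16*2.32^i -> [-6.16, -14.29, -33.16, -76.92, -178.46]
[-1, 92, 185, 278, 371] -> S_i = -1 + 93*i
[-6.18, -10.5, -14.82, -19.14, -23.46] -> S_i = -6.18 + -4.32*i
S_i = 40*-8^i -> [40, -320, 2560, -20480, 163840]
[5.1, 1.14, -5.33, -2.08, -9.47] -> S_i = Random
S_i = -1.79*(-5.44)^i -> [-1.79, 9.74, -52.97, 288.17, -1567.65]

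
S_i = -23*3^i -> [-23, -69, -207, -621, -1863]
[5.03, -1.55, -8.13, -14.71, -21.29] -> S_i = 5.03 + -6.58*i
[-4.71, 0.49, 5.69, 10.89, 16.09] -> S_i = -4.71 + 5.20*i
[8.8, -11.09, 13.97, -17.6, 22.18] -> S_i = 8.80*(-1.26)^i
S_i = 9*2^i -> [9, 18, 36, 72, 144]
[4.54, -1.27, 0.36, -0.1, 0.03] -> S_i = 4.54*(-0.28)^i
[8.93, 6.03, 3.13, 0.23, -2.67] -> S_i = 8.93 + -2.90*i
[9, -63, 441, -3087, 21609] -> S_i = 9*-7^i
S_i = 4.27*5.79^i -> [4.27, 24.72, 143.15, 828.83, 4798.9]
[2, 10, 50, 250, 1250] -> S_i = 2*5^i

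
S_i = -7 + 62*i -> [-7, 55, 117, 179, 241]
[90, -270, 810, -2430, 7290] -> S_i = 90*-3^i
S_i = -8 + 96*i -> [-8, 88, 184, 280, 376]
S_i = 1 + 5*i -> [1, 6, 11, 16, 21]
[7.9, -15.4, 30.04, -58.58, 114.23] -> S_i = 7.90*(-1.95)^i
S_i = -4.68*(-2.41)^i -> [-4.68, 11.28, -27.18, 65.51, -157.88]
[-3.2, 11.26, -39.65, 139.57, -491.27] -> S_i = -3.20*(-3.52)^i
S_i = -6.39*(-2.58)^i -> [-6.39, 16.49, -42.53, 109.74, -283.13]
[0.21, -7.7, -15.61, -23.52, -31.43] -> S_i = 0.21 + -7.91*i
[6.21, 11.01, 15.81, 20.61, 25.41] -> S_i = 6.21 + 4.80*i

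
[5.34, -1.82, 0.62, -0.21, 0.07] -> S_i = 5.34*(-0.34)^i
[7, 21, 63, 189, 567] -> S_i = 7*3^i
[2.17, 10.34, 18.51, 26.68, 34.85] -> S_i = 2.17 + 8.17*i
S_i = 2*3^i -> [2, 6, 18, 54, 162]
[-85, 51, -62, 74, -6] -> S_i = Random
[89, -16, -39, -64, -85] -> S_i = Random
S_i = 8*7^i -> [8, 56, 392, 2744, 19208]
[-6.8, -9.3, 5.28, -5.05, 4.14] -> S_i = Random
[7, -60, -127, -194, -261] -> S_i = 7 + -67*i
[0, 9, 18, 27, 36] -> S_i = 0 + 9*i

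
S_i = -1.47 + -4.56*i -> [-1.47, -6.03, -10.59, -15.15, -19.71]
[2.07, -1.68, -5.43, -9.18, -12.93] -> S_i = 2.07 + -3.75*i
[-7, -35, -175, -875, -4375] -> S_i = -7*5^i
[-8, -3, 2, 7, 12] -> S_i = -8 + 5*i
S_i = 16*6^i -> [16, 96, 576, 3456, 20736]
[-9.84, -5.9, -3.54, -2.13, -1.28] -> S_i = -9.84*0.60^i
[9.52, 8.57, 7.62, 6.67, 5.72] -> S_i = 9.52 + -0.95*i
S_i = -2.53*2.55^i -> [-2.53, -6.45, -16.45, -41.95, -106.97]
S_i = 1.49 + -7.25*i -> [1.49, -5.76, -13.01, -20.26, -27.51]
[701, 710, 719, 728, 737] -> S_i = 701 + 9*i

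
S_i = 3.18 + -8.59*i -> [3.18, -5.41, -14.0, -22.59, -31.18]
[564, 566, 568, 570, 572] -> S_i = 564 + 2*i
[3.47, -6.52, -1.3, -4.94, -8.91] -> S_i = Random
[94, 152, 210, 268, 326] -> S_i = 94 + 58*i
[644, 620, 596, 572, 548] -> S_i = 644 + -24*i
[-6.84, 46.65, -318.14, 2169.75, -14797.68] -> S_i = -6.84*(-6.82)^i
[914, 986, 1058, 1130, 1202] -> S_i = 914 + 72*i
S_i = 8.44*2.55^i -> [8.44, 21.52, 54.88, 139.95, 356.86]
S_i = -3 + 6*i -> [-3, 3, 9, 15, 21]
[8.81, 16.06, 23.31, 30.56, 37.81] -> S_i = 8.81 + 7.25*i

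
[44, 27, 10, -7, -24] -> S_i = 44 + -17*i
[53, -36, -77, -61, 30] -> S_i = Random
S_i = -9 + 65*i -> [-9, 56, 121, 186, 251]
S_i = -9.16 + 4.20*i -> [-9.16, -4.96, -0.76, 3.44, 7.64]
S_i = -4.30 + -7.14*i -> [-4.3, -11.44, -18.58, -25.72, -32.86]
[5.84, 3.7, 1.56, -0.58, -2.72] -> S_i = 5.84 + -2.14*i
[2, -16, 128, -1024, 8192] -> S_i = 2*-8^i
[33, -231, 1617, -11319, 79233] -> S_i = 33*-7^i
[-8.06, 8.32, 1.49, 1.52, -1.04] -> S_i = Random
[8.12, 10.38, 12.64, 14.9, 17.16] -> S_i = 8.12 + 2.26*i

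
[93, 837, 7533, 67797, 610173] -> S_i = 93*9^i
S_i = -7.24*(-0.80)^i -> [-7.24, 5.79, -4.63, 3.71, -2.97]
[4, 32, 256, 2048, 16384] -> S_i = 4*8^i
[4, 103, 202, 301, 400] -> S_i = 4 + 99*i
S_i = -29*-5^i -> [-29, 145, -725, 3625, -18125]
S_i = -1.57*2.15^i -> [-1.57, -3.38, -7.26, -15.6, -33.55]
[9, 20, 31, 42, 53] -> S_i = 9 + 11*i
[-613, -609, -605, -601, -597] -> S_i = -613 + 4*i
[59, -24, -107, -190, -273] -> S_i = 59 + -83*i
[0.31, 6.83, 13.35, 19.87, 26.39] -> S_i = 0.31 + 6.52*i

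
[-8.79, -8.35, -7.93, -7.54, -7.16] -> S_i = -8.79*0.95^i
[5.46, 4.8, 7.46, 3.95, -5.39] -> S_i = Random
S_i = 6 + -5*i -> [6, 1, -4, -9, -14]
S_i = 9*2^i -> [9, 18, 36, 72, 144]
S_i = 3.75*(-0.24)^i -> [3.75, -0.9, 0.22, -0.05, 0.01]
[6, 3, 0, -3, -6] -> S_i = 6 + -3*i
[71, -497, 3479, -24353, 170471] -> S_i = 71*-7^i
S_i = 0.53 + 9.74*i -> [0.53, 10.27, 20.01, 29.75, 39.49]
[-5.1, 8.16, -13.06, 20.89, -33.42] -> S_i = -5.10*(-1.60)^i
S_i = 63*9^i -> [63, 567, 5103, 45927, 413343]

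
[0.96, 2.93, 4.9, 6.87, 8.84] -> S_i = 0.96 + 1.97*i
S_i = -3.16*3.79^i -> [-3.16, -11.98, -45.39, -172.03, -651.99]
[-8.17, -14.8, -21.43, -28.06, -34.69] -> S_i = -8.17 + -6.63*i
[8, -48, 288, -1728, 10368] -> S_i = 8*-6^i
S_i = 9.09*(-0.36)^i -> [9.09, -3.27, 1.18, -0.42, 0.15]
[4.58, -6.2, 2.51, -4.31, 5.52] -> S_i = Random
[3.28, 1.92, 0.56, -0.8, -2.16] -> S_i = 3.28 + -1.36*i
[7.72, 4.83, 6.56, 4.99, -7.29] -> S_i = Random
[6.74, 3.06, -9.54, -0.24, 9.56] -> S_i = Random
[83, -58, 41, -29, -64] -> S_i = Random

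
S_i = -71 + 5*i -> [-71, -66, -61, -56, -51]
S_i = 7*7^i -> [7, 49, 343, 2401, 16807]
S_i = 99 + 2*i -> [99, 101, 103, 105, 107]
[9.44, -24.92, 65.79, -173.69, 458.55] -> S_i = 9.44*(-2.64)^i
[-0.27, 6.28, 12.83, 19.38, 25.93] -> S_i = -0.27 + 6.55*i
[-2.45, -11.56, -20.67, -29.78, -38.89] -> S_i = -2.45 + -9.11*i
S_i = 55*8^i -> [55, 440, 3520, 28160, 225280]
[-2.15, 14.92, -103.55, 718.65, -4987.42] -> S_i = -2.15*(-6.94)^i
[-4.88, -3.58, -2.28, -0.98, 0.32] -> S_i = -4.88 + 1.30*i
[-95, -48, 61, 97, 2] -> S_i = Random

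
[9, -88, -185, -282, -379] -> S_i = 9 + -97*i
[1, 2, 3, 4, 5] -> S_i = 1 + 1*i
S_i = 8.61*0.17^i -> [8.61, 1.46, 0.25, 0.04, 0.01]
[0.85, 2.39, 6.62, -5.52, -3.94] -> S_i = Random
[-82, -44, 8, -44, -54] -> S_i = Random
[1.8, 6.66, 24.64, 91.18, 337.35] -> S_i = 1.80*3.70^i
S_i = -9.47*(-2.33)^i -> [-9.47, 22.07, -51.41, 119.79, -279.11]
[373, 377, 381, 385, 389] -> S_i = 373 + 4*i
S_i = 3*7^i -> [3, 21, 147, 1029, 7203]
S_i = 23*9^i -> [23, 207, 1863, 16767, 150903]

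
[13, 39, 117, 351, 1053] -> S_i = 13*3^i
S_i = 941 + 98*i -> [941, 1039, 1137, 1235, 1333]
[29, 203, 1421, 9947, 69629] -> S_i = 29*7^i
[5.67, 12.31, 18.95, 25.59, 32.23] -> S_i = 5.67 + 6.64*i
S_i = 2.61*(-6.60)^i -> [2.61, -17.23, 113.69, -750.36, 4952.41]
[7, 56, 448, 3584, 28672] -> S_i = 7*8^i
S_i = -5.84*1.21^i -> [-5.84, -7.07, -8.55, -10.35, -12.52]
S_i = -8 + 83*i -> [-8, 75, 158, 241, 324]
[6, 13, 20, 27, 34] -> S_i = 6 + 7*i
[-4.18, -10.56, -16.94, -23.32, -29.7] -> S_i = -4.18 + -6.38*i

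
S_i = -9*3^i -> [-9, -27, -81, -243, -729]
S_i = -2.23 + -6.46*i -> [-2.23, -8.69, -15.15, -21.61, -28.07]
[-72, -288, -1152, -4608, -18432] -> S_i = -72*4^i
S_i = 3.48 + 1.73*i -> [3.48, 5.21, 6.94, 8.67, 10.4]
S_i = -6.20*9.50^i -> [-6.2, -58.9, -559.55, -5315.72, -50499.39]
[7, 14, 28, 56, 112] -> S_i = 7*2^i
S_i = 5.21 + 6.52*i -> [5.21, 11.73, 18.25, 24.77, 31.29]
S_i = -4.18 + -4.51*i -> [-4.18, -8.69, -13.2, -17.71, -22.22]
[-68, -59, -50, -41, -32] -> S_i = -68 + 9*i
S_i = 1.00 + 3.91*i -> [1.0, 4.91, 8.82, 12.73, 16.64]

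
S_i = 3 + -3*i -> [3, 0, -3, -6, -9]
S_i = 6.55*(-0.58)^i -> [6.55, -3.8, 2.2, -1.28, 0.74]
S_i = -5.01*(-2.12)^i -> [-5.01, 10.62, -22.52, 47.74, -101.2]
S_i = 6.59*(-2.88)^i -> [6.59, -18.98, 54.66, -157.42, 453.37]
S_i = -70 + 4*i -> [-70, -66, -62, -58, -54]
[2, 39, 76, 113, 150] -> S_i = 2 + 37*i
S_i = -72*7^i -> [-72, -504, -3528, -24696, -172872]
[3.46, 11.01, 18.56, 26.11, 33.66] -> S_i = 3.46 + 7.55*i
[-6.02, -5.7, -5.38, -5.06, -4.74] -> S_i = -6.02 + 0.32*i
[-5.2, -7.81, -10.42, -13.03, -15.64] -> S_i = -5.20 + -2.61*i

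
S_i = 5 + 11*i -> [5, 16, 27, 38, 49]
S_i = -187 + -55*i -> [-187, -242, -297, -352, -407]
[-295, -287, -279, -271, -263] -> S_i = -295 + 8*i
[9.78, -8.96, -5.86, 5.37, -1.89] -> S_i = Random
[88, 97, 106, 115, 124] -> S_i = 88 + 9*i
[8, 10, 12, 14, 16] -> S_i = 8 + 2*i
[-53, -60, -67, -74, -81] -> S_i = -53 + -7*i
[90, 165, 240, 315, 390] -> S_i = 90 + 75*i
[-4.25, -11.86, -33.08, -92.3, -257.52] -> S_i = -4.25*2.79^i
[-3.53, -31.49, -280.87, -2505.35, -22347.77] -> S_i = -3.53*8.92^i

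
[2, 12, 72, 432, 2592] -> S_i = 2*6^i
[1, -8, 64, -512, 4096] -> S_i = 1*-8^i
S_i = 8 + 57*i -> [8, 65, 122, 179, 236]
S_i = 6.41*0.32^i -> [6.41, 2.05, 0.66, 0.21, 0.07]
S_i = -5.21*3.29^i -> [-5.21, -17.14, -56.39, -185.53, -610.41]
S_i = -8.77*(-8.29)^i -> [-8.77, 72.7, -602.71, 4996.47, -41420.73]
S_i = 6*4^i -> [6, 24, 96, 384, 1536]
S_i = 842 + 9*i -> [842, 851, 860, 869, 878]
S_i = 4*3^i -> [4, 12, 36, 108, 324]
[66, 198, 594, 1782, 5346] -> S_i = 66*3^i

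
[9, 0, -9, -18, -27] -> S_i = 9 + -9*i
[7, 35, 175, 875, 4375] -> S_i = 7*5^i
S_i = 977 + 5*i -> [977, 982, 987, 992, 997]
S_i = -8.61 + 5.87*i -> [-8.61, -2.74, 3.13, 9.0, 14.87]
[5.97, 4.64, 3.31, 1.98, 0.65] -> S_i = 5.97 + -1.33*i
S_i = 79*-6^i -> [79, -474, 2844, -17064, 102384]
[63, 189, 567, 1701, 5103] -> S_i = 63*3^i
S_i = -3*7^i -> [-3, -21, -147, -1029, -7203]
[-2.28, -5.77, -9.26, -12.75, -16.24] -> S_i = -2.28 + -3.49*i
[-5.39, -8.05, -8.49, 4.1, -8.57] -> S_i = Random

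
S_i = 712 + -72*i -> [712, 640, 568, 496, 424]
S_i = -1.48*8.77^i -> [-1.48, -12.98, -113.83, -998.3, -8755.08]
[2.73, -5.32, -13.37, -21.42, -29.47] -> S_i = 2.73 + -8.05*i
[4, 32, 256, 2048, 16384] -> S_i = 4*8^i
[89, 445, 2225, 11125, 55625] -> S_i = 89*5^i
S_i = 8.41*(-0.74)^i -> [8.41, -6.22, 4.61, -3.41, 2.52]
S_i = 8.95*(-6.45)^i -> [8.95, -57.73, 372.34, -2401.61, 15490.37]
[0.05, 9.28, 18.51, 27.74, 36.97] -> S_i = 0.05 + 9.23*i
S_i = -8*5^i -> [-8, -40, -200, -1000, -5000]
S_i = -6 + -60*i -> [-6, -66, -126, -186, -246]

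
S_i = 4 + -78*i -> [4, -74, -152, -230, -308]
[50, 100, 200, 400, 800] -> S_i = 50*2^i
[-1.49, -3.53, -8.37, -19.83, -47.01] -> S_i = -1.49*2.37^i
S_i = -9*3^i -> [-9, -27, -81, -243, -729]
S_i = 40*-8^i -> [40, -320, 2560, -20480, 163840]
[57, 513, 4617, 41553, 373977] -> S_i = 57*9^i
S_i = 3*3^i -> [3, 9, 27, 81, 243]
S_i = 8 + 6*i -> [8, 14, 20, 26, 32]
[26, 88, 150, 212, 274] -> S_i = 26 + 62*i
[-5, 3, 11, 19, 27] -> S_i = -5 + 8*i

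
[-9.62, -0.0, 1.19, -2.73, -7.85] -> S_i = Random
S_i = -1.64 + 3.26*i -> [-1.64, 1.62, 4.88, 8.14, 11.4]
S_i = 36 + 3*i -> [36, 39, 42, 45, 48]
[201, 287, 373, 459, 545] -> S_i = 201 + 86*i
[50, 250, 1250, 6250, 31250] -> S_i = 50*5^i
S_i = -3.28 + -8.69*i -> [-3.28, -11.97, -20.66, -29.35, -38.04]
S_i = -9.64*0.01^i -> [-9.64, -0.1, -0.0, -0.0, -0.0]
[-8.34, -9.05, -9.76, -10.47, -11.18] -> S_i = -8.34 + -0.71*i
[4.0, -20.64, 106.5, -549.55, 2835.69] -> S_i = 4.00*(-5.16)^i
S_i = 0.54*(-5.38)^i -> [0.54, -2.91, 15.63, -84.09, 452.4]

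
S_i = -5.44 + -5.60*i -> [-5.44, -11.04, -16.64, -22.24, -27.84]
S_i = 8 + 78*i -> [8, 86, 164, 242, 320]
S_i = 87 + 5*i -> [87, 92, 97, 102, 107]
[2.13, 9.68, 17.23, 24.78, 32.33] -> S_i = 2.13 + 7.55*i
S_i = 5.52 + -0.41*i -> [5.52, 5.11, 4.7, 4.29, 3.88]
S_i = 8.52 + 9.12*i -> [8.52, 17.64, 26.76, 35.88, 45.0]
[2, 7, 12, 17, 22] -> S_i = 2 + 5*i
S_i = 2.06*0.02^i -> [2.06, 0.04, 0.0, 0.0, 0.0]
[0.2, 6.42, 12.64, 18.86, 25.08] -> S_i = 0.20 + 6.22*i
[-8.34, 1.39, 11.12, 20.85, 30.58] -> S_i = -8.34 + 9.73*i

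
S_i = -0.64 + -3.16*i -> [-0.64, -3.8, -6.96, -10.12, -13.28]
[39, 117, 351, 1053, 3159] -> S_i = 39*3^i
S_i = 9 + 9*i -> [9, 18, 27, 36, 45]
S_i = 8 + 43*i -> [8, 51, 94, 137, 180]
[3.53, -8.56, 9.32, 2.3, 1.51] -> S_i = Random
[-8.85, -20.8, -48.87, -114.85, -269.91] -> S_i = -8.85*2.35^i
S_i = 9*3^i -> [9, 27, 81, 243, 729]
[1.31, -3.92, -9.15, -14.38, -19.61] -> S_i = 1.31 + -5.23*i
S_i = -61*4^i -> [-61, -244, -976, -3904, -15616]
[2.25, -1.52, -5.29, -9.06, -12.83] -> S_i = 2.25 + -3.77*i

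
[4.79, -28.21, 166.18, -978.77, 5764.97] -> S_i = 4.79*(-5.89)^i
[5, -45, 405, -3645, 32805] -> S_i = 5*-9^i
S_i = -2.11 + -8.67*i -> [-2.11, -10.78, -19.45, -28.12, -36.79]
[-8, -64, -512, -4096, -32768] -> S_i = -8*8^i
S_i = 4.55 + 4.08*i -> [4.55, 8.63, 12.71, 16.79, 20.87]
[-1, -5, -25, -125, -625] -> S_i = -1*5^i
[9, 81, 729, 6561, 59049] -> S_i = 9*9^i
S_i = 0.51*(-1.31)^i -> [0.51, -0.67, 0.88, -1.15, 1.5]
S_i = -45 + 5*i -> [-45, -40, -35, -30, -25]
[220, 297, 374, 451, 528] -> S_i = 220 + 77*i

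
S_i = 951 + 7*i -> [951, 958, 965, 972, 979]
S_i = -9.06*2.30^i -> [-9.06, -20.84, -47.93, -110.23, -253.54]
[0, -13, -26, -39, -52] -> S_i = 0 + -13*i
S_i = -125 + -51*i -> [-125, -176, -227, -278, -329]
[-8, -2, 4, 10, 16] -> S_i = -8 + 6*i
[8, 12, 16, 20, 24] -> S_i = 8 + 4*i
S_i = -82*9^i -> [-82, -738, -6642, -59778, -538002]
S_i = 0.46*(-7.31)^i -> [0.46, -3.36, 24.58, -179.68, 1313.49]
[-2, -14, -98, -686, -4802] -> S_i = -2*7^i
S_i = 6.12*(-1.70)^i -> [6.12, -10.4, 17.69, -30.07, 51.11]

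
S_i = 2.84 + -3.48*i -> [2.84, -0.64, -4.12, -7.6, -11.08]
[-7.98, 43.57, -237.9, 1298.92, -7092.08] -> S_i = -7.98*(-5.46)^i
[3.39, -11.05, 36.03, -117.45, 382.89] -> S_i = 3.39*(-3.26)^i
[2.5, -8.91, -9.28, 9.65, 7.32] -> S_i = Random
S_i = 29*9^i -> [29, 261, 2349, 21141, 190269]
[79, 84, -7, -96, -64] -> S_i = Random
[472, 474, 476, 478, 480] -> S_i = 472 + 2*i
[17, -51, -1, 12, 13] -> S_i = Random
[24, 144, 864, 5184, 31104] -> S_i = 24*6^i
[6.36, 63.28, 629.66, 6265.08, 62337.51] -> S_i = 6.36*9.95^i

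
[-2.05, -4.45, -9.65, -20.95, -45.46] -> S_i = -2.05*2.17^i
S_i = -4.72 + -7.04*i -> [-4.72, -11.76, -18.8, -25.84, -32.88]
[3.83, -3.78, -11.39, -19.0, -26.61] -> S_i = 3.83 + -7.61*i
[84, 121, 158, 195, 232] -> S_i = 84 + 37*i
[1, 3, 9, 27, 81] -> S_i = 1*3^i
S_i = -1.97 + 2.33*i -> [-1.97, 0.36, 2.69, 5.02, 7.35]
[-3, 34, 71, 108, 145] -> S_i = -3 + 37*i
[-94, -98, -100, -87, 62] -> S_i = Random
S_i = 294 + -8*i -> [294, 286, 278, 270, 262]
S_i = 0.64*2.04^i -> [0.64, 1.31, 2.66, 5.43, 11.08]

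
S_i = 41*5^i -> [41, 205, 1025, 5125, 25625]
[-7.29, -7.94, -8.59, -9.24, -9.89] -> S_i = -7.29 + -0.65*i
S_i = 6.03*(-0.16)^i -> [6.03, -0.96, 0.15, -0.02, 0.0]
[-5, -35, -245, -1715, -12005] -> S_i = -5*7^i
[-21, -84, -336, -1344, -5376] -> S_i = -21*4^i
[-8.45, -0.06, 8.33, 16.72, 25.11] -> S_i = -8.45 + 8.39*i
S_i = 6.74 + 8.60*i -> [6.74, 15.34, 23.94, 32.54, 41.14]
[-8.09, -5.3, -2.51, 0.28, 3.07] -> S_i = -8.09 + 2.79*i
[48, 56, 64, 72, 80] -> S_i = 48 + 8*i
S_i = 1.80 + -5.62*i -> [1.8, -3.82, -9.44, -15.06, -20.68]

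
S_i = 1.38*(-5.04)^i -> [1.38, -6.96, 35.05, -176.67, 890.43]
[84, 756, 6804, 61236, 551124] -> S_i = 84*9^i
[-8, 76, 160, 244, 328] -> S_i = -8 + 84*i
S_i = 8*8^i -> [8, 64, 512, 4096, 32768]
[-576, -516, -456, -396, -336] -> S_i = -576 + 60*i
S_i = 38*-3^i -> [38, -114, 342, -1026, 3078]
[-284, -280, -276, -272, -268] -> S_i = -284 + 4*i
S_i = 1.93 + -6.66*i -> [1.93, -4.73, -11.39, -18.05, -24.71]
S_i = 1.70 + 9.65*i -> [1.7, 11.35, 21.0, 30.65, 40.3]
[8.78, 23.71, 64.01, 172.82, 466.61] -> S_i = 8.78*2.70^i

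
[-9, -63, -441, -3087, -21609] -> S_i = -9*7^i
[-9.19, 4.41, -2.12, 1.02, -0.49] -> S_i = -9.19*(-0.48)^i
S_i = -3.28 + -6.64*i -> [-3.28, -9.92, -16.56, -23.2, -29.84]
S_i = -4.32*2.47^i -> [-4.32, -10.67, -26.36, -65.1, -160.79]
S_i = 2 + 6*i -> [2, 8, 14, 20, 26]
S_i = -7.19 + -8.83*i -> [-7.19, -16.02, -24.85, -33.68, -42.51]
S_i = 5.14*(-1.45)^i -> [5.14, -7.45, 10.81, -15.67, 22.72]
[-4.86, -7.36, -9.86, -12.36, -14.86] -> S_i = -4.86 + -2.50*i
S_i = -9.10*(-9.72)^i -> [-9.1, 88.45, -859.75, 8356.8, -81228.13]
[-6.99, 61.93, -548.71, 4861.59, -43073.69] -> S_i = -6.99*(-8.86)^i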